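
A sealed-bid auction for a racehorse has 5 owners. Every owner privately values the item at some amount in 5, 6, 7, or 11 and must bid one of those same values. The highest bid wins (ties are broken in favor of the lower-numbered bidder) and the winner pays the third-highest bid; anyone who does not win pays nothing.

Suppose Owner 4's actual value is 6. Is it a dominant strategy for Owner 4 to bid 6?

Consider the case where Owner 1 bids 5, Owner 2 bids 5, Owner 3 bids 5 and Owner 5 bids 7.
Truthful bid 6: loses, pays 0, utility 0.
Bid 7 instead: wins, pays 5, utility 6 - 5 = 1.
Since 1 > 0, bidding 7 is strictly better here, so truthful bidding is not dominant.

No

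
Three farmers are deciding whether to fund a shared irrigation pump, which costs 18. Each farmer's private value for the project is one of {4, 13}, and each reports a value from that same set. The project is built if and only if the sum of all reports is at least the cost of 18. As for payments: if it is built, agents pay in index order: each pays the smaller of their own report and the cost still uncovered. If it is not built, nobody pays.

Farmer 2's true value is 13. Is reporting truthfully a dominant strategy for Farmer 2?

No

Consider the case where Farmer 1 reports 4 and Farmer 3 reports 13.
Truthful report 13: project built, pays 13, utility 13 - 13 = 0.
Report 4 instead: project built, pays 4, utility 13 - 4 = 9.
Since 9 > 0, reporting 4 is strictly better here, so truthful reporting is not dominant.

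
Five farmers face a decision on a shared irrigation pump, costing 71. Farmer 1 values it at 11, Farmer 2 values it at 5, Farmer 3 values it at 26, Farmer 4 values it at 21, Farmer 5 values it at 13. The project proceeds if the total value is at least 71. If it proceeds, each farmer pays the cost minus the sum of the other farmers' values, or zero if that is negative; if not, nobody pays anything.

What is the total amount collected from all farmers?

51

Total value 76 ≥ cost 71, so it is built.
Farmer 1: others sum to 65; max(0, 71 - 65) = 6.
Farmer 2: others sum to 71; max(0, 71 - 71) = 0.
Farmer 3: others sum to 50; max(0, 71 - 50) = 21.
Farmer 4: others sum to 55; max(0, 71 - 55) = 16.
Farmer 5: others sum to 63; max(0, 71 - 63) = 8.
Total collected = 6 + 0 + 21 + 16 + 8 = 51.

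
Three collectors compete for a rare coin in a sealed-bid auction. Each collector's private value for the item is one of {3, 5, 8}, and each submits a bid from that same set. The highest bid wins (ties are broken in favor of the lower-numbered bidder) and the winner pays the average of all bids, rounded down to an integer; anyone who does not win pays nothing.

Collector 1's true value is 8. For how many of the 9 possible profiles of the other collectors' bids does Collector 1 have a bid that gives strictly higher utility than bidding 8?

Others bid (3, 3): truth gives 4; bid 3 gives 5 > 4. Violating.
Others bid (3, 5): truth gives 3; bid 5 gives 4 > 3. Violating.
Others bid (5, 3): truth gives 3; bid 5 gives 4 > 3. Violating.
Others bid (5, 5): truth gives 2; bid 5 gives 3 > 2. Violating.
Others bid (3, 8): truth gives 2; no alternative beats it.
Others bid (5, 8): truth gives 1; no alternative beats it.
(Checking all 9 profiles: 4 have a profitable deviation, 5 do not.)

4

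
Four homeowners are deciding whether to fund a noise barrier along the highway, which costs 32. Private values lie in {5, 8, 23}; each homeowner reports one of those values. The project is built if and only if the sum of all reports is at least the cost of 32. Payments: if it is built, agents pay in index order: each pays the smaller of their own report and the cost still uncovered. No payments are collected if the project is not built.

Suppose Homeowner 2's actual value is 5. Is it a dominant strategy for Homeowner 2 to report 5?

Yes

Check each profile of the others' reports and compare truth against every alternative report.
Others report (5, 5, 23): truth gives 0, best alternative gives -3.
Others report (5, 8, 23): truth gives 0, best alternative gives -3.
Others report (5, 23, 5): truth gives 0, best alternative gives -3.
Others report (5, 23, 8): truth gives 0, best alternative gives -3.
Others report (5, 23, 23): truth gives 0, best alternative gives -3.
Others report (8, 5, 23): truth gives 0, best alternative gives -3.
(Remaining 21 profiles checked similarly; truth is weakly best in each.)
In every case the truthful report is at least as good as any alternative, so it is a dominant strategy.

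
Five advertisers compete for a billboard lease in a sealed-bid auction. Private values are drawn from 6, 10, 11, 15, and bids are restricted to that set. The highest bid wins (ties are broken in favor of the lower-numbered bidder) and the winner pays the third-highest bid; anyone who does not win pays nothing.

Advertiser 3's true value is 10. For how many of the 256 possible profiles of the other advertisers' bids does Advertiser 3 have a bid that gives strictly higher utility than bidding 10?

Others bid (6, 6, 6, 11): truth gives 0; bid 11 gives 4 > 0. Violating.
Others bid (6, 6, 6, 15): truth gives 0; bid 15 gives 4 > 0. Violating.
Others bid (6, 6, 11, 6): truth gives 0; bid 11 gives 4 > 0. Violating.
Others bid (6, 6, 15, 6): truth gives 0; bid 15 gives 4 > 0. Violating.
Others bid (6, 6, 6, 6): truth gives 4; no alternative beats it.
Others bid (6, 6, 6, 10): truth gives 4; no alternative beats it.
(Checking all 256 profiles: 8 have a profitable deviation, 248 do not.)

8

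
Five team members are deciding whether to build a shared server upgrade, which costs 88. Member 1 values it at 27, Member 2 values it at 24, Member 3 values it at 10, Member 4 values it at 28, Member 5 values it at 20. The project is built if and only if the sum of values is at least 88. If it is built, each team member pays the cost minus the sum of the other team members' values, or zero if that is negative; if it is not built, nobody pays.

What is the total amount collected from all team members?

Total value 109 ≥ cost 88, so it is built.
Member 1: others sum to 82; max(0, 88 - 82) = 6.
Member 2: others sum to 85; max(0, 88 - 85) = 3.
Member 3: others sum to 99; max(0, 88 - 99) = 0.
Member 4: others sum to 81; max(0, 88 - 81) = 7.
Member 5: others sum to 89; max(0, 88 - 89) = 0.
Total collected = 6 + 3 + 0 + 7 + 0 = 16.

16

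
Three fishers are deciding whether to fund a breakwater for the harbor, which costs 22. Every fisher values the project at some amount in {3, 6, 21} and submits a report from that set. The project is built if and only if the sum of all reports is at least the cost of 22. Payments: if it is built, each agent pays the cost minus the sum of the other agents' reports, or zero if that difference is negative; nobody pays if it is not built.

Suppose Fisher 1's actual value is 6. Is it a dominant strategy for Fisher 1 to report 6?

Yes

Check each profile of the others' reports and compare truth against every alternative report.
Others report (3, 21): truth gives 6, best alternative gives 6.
Others report (6, 21): truth gives 6, best alternative gives 6.
Others report (21, 3): truth gives 6, best alternative gives 6.
Others report (21, 6): truth gives 6, best alternative gives 6.
Others report (21, 21): truth gives 6, best alternative gives 6.
Others report (3, 3): truth gives 0, best alternative gives 0.
(Remaining 3 profiles checked similarly; truth is weakly best in each.)
In every case the truthful report is at least as good as any alternative, so it is a dominant strategy.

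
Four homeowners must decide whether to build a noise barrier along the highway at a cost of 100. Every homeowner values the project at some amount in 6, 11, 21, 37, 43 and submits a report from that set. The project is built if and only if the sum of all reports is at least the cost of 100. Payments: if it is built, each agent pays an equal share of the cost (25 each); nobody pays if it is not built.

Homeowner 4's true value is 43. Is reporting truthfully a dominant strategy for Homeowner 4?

Check each profile of the others' reports and compare truth against every alternative report.
Others report (6, 11, 43): truth gives 18, best alternative gives 0.
Others report (6, 43, 11): truth gives 18, best alternative gives 0.
Others report (11, 6, 43): truth gives 18, best alternative gives 0.
Others report (11, 11, 37): truth gives 18, best alternative gives 0.
Others report (11, 37, 11): truth gives 18, best alternative gives 0.
Others report (11, 43, 6): truth gives 18, best alternative gives 0.
(Remaining 119 profiles checked similarly; truth is weakly best in each.)
In every case the truthful report is at least as good as any alternative, so it is a dominant strategy.

Yes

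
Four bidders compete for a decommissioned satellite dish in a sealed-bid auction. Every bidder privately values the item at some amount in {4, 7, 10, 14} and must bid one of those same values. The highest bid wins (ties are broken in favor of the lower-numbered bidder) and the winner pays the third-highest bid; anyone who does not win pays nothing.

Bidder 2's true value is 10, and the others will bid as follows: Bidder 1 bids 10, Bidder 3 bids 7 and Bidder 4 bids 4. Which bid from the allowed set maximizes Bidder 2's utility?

Bid 4: loses, pays 0, utility 0.
Bid 7: loses, pays 0, utility 0.
Bid 10: loses, pays 0, utility 0.
Bid 14: wins, pays 7, utility 10 - 7 = 3.
The best choice is 14 with utility 3.

14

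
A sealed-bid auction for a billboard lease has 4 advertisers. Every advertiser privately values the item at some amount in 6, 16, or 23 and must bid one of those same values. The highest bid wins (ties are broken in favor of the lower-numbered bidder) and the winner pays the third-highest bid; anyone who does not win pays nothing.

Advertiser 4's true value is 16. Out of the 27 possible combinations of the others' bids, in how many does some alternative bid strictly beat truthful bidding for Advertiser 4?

3

Others bid (6, 6, 16): truth gives 0; bid 23 gives 10 > 0. Violating.
Others bid (6, 16, 6): truth gives 0; bid 23 gives 10 > 0. Violating.
Others bid (16, 6, 6): truth gives 0; bid 23 gives 10 > 0. Violating.
Others bid (6, 6, 6): truth gives 10; no alternative beats it.
Others bid (6, 6, 23): truth gives 0; no alternative beats it.
(Checking all 27 profiles: 3 have a profitable deviation, 24 do not.)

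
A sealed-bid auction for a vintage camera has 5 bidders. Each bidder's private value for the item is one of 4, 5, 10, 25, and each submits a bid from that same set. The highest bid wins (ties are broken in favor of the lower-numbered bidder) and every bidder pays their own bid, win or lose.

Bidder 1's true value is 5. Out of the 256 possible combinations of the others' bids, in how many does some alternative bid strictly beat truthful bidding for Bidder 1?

Others bid (4, 4, 4, 4): truth gives 0; bid 4 gives 1 > 0. Violating.
Others bid (4, 4, 4, 10): truth gives -5; bid 4 gives -4 > -5. Violating.
Others bid (4, 4, 4, 25): truth gives -5; bid 4 gives -4 > -5. Violating.
Others bid (4, 4, 5, 10): truth gives -5; bid 4 gives -4 > -5. Violating.
Others bid (4, 4, 4, 5): truth gives 0; no alternative beats it.
Others bid (4, 4, 5, 4): truth gives 0; no alternative beats it.
(Checking all 256 profiles: 241 have a profitable deviation, 15 do not.)

241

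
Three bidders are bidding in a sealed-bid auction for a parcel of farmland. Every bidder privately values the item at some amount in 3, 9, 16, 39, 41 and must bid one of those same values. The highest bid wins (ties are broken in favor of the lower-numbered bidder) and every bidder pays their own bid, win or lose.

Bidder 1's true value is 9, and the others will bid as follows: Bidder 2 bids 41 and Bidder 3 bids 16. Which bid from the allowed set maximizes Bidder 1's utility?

Bid 3: loses but pays 3, utility -3.
Bid 9: loses but pays 9, utility -9.
Bid 16: loses but pays 16, utility -16.
Bid 39: loses but pays 39, utility -39.
Bid 41: wins, pays 41, utility 9 - 41 = -32.
The best choice is 3 with utility -3.

3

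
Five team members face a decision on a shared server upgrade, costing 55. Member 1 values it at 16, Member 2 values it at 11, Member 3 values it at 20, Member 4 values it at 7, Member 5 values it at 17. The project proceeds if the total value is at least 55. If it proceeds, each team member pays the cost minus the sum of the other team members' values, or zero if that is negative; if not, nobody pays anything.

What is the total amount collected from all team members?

Total value 71 ≥ cost 55, so it is built.
Member 1: others sum to 55; max(0, 55 - 55) = 0.
Member 2: others sum to 60; max(0, 55 - 60) = 0.
Member 3: others sum to 51; max(0, 55 - 51) = 4.
Member 4: others sum to 64; max(0, 55 - 64) = 0.
Member 5: others sum to 54; max(0, 55 - 54) = 1.
Total collected = 0 + 0 + 4 + 0 + 1 = 5.

5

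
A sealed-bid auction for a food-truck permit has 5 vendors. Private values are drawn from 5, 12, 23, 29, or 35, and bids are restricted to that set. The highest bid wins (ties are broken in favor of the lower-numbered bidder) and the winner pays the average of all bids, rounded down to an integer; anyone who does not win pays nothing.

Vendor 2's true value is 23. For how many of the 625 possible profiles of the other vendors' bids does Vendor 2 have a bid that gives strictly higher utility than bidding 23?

Others bid (5, 5, 5, 5): truth gives 15; bid 12 gives 17 > 15. Violating.
Others bid (5, 5, 5, 12): truth gives 13; bid 12 gives 16 > 13. Violating.
Others bid (5, 5, 5, 29): truth gives 0; bid 29 gives 9 > 0. Violating.
Others bid (5, 5, 5, 35): truth gives 0; bid 35 gives 6 > 0. Violating.
Others bid (5, 5, 5, 23): truth gives 11; no alternative beats it.
Others bid (5, 5, 12, 23): truth gives 10; no alternative beats it.
(Checking all 625 profiles: 204 have a profitable deviation, 421 do not.)

204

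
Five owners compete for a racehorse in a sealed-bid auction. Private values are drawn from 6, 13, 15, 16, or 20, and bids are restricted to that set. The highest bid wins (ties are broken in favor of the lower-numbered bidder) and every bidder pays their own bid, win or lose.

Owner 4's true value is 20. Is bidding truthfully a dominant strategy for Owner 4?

No

Consider the case where Owner 1 bids 6, Owner 2 bids 6, Owner 3 bids 6 and Owner 5 bids 6.
Truthful bid 20: wins, pays 20, utility 20 - 20 = 0.
Bid 13 instead: wins, pays 13, utility 20 - 13 = 7.
Since 7 > 0, bidding 13 is strictly better here, so truthful bidding is not dominant.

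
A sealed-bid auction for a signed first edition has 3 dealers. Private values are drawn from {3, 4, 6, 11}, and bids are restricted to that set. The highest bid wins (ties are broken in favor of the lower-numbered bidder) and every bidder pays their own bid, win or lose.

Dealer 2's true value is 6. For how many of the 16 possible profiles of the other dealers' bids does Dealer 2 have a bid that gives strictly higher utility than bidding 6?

Others bid (3, 3): truth gives 0; bid 4 gives 2 > 0. Violating.
Others bid (3, 4): truth gives 0; bid 4 gives 2 > 0. Violating.
Others bid (3, 11): truth gives -6; bid 3 gives -3 > -6. Violating.
Others bid (4, 11): truth gives -6; bid 3 gives -3 > -6. Violating.
Others bid (3, 6): truth gives 0; no alternative beats it.
Others bid (4, 3): truth gives 0; no alternative beats it.
(Checking all 16 profiles: 12 have a profitable deviation, 4 do not.)

12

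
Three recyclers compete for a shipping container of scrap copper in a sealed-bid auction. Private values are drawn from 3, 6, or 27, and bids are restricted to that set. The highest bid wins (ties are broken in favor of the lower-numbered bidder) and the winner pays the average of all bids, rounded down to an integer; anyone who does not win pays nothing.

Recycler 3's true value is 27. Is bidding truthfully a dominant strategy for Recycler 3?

Consider the case where Recycler 1 bids 3 and Recycler 2 bids 3.
Truthful bid 27: wins, pays 11, utility 27 - 11 = 16.
Bid 6 instead: wins, pays 4, utility 27 - 4 = 23.
Since 23 > 16, bidding 6 is strictly better here, so truthful bidding is not dominant.

No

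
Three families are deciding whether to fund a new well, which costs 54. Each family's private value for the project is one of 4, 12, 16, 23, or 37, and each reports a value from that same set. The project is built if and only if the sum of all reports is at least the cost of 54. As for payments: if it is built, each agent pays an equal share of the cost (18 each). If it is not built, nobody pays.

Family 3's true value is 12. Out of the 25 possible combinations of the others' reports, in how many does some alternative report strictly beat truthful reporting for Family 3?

Others report (12, 37): truth gives -6; report 4 gives 0 > -6. Violating.
Others report (23, 23): truth gives -6; report 4 gives 0 > -6. Violating.
Others report (37, 12): truth gives -6; report 4 gives 0 > -6. Violating.
Others report (4, 4): truth gives 0; no alternative beats it.
Others report (4, 12): truth gives 0; no alternative beats it.
(Checking all 25 profiles: 3 have a profitable deviation, 22 do not.)

3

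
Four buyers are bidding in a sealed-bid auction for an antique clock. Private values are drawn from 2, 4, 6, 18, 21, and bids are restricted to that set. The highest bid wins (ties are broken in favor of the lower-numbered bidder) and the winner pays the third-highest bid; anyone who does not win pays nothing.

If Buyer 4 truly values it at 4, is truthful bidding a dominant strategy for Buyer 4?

No

Consider the case where Buyer 1 bids 2, Buyer 2 bids 2 and Buyer 3 bids 4.
Truthful bid 4: loses, pays 0, utility 0.
Bid 6 instead: wins, pays 2, utility 4 - 2 = 2.
Since 2 > 0, bidding 6 is strictly better here, so truthful bidding is not dominant.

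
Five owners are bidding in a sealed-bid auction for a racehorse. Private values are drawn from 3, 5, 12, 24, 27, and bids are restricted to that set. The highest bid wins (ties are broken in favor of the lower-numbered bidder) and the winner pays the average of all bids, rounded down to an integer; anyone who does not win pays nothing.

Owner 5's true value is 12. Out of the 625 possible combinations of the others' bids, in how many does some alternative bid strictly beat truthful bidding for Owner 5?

57

Others bid (3, 3, 3, 3): truth gives 8; bid 5 gives 9 > 8. Violating.
Others bid (3, 3, 3, 12): truth gives 0; bid 24 gives 3 > 0. Violating.
Others bid (3, 3, 5, 12): truth gives 0; bid 24 gives 3 > 0. Violating.
Others bid (3, 3, 12, 3): truth gives 0; bid 24 gives 3 > 0. Violating.
Others bid (3, 3, 3, 5): truth gives 7; no alternative beats it.
Others bid (3, 3, 3, 24): truth gives 0; no alternative beats it.
(Checking all 625 profiles: 57 have a profitable deviation, 568 do not.)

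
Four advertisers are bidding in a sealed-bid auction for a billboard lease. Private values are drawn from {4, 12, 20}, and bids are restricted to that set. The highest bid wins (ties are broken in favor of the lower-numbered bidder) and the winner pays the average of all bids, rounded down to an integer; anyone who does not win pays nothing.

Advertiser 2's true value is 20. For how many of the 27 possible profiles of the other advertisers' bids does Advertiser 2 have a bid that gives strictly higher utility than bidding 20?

4

Others bid (4, 4, 4): truth gives 12; bid 12 gives 14 > 12. Violating.
Others bid (4, 4, 12): truth gives 10; bid 12 gives 12 > 10. Violating.
Others bid (4, 12, 4): truth gives 10; bid 12 gives 12 > 10. Violating.
Others bid (4, 12, 12): truth gives 8; bid 12 gives 10 > 8. Violating.
Others bid (4, 4, 20): truth gives 8; no alternative beats it.
Others bid (4, 12, 20): truth gives 6; no alternative beats it.
(Checking all 27 profiles: 4 have a profitable deviation, 23 do not.)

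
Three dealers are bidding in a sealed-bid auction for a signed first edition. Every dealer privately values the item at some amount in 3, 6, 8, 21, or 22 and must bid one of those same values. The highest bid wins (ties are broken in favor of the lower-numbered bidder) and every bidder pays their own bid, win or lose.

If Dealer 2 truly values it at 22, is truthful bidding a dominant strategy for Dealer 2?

No

Consider the case where Dealer 1 bids 3 and Dealer 3 bids 3.
Truthful bid 22: wins, pays 22, utility 22 - 22 = 0.
Bid 6 instead: wins, pays 6, utility 22 - 6 = 16.
Since 16 > 0, bidding 6 is strictly better here, so truthful bidding is not dominant.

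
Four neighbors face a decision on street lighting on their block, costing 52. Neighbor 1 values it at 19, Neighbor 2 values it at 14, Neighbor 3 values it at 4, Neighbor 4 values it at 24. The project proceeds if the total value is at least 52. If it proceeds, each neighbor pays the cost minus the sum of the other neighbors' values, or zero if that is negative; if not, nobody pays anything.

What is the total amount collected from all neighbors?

Total value 61 ≥ cost 52, so it is built.
Neighbor 1: others sum to 42; max(0, 52 - 42) = 10.
Neighbor 2: others sum to 47; max(0, 52 - 47) = 5.
Neighbor 3: others sum to 57; max(0, 52 - 57) = 0.
Neighbor 4: others sum to 37; max(0, 52 - 37) = 15.
Total collected = 10 + 5 + 0 + 15 = 30.

30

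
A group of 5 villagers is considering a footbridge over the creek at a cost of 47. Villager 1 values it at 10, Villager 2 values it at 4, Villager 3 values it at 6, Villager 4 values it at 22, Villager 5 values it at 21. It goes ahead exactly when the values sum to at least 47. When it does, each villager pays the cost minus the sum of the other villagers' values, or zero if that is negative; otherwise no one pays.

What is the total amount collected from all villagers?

Total value 63 ≥ cost 47, so it is built.
Villager 1: others sum to 53; max(0, 47 - 53) = 0.
Villager 2: others sum to 59; max(0, 47 - 59) = 0.
Villager 3: others sum to 57; max(0, 47 - 57) = 0.
Villager 4: others sum to 41; max(0, 47 - 41) = 6.
Villager 5: others sum to 42; max(0, 47 - 42) = 5.
Total collected = 0 + 0 + 0 + 6 + 5 = 11.

11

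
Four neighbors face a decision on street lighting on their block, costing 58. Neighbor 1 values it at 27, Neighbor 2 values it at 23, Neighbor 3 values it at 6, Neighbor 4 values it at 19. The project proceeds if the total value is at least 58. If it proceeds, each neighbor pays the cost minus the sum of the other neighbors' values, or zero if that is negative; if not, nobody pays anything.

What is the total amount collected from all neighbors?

18

Total value 75 ≥ cost 58, so it is built.
Neighbor 1: others sum to 48; max(0, 58 - 48) = 10.
Neighbor 2: others sum to 52; max(0, 58 - 52) = 6.
Neighbor 3: others sum to 69; max(0, 58 - 69) = 0.
Neighbor 4: others sum to 56; max(0, 58 - 56) = 2.
Total collected = 10 + 6 + 0 + 2 = 18.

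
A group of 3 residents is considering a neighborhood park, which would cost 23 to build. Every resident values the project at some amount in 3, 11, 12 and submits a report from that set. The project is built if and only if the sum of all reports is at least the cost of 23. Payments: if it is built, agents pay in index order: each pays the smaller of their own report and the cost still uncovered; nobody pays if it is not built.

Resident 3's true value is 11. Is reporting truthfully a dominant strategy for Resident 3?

Yes

Check each profile of the others' reports and compare truth against every alternative report.
Others report (11, 12): truth gives 11, best alternative gives 11.
Others report (12, 11): truth gives 11, best alternative gives 11.
Others report (12, 12): truth gives 11, best alternative gives 11.
Others report (11, 11): truth gives 10, best alternative gives 10.
Others report (3, 12): truth gives 3, best alternative gives 3.
Others report (12, 3): truth gives 3, best alternative gives 3.
(Remaining 3 profiles checked similarly; truth is weakly best in each.)
In every case the truthful report is at least as good as any alternative, so it is a dominant strategy.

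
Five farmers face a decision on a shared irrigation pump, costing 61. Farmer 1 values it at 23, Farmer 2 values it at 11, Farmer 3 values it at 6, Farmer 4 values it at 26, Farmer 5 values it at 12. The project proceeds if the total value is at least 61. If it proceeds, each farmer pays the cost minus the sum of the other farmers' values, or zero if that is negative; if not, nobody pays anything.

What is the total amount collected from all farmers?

15

Total value 78 ≥ cost 61, so it is built.
Farmer 1: others sum to 55; max(0, 61 - 55) = 6.
Farmer 2: others sum to 67; max(0, 61 - 67) = 0.
Farmer 3: others sum to 72; max(0, 61 - 72) = 0.
Farmer 4: others sum to 52; max(0, 61 - 52) = 9.
Farmer 5: others sum to 66; max(0, 61 - 66) = 0.
Total collected = 6 + 0 + 0 + 9 + 0 = 15.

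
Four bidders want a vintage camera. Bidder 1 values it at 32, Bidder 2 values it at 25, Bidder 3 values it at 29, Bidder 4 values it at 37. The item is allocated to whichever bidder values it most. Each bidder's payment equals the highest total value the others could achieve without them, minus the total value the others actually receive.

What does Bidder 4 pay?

32

Bidder 4 has the highest value and receives the item.
Without Bidder 4, the item would go to the next-highest value, 32, so the others could achieve 32.
With Bidder 4 present and winning, the others receive nothing, so their total is 0.
Payment = 32 - 0 = 32.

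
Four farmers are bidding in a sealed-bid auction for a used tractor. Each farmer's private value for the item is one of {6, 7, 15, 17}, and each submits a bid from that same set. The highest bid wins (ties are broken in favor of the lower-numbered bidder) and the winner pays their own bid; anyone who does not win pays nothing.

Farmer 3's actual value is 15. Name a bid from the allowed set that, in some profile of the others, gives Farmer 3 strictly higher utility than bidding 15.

Suppose Farmer 1 bids 6, Farmer 2 bids 6 and Farmer 4 bids 6.
Bid 15: wins, pays 15, utility 15 - 15 = 0.
Bid 7: wins, pays 7, utility 15 - 7 = 8.
So bidding 7 beats truth here (8 > 0).

7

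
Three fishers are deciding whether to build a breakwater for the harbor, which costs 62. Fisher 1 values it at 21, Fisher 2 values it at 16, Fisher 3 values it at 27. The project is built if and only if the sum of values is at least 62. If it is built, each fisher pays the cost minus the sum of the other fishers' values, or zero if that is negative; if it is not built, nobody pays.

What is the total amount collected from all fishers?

58

Total value 64 ≥ cost 62, so it is built.
Fisher 1: others sum to 43; max(0, 62 - 43) = 19.
Fisher 2: others sum to 48; max(0, 62 - 48) = 14.
Fisher 3: others sum to 37; max(0, 62 - 37) = 25.
Total collected = 19 + 14 + 25 = 58.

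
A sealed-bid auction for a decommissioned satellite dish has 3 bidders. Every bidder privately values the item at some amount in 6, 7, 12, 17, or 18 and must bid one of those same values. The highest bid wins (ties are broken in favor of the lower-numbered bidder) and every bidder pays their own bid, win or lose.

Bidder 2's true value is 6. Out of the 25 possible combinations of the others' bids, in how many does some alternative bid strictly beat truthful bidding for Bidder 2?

Others bid (6, 6): truth gives -6; bid 7 gives -1 > -6. Violating.
Others bid (6, 7): truth gives -6; bid 7 gives -1 > -6. Violating.
Others bid (6, 12): truth gives -6; no alternative beats it.
Others bid (6, 17): truth gives -6; no alternative beats it.
(Checking all 25 profiles: 2 have a profitable deviation, 23 do not.)

2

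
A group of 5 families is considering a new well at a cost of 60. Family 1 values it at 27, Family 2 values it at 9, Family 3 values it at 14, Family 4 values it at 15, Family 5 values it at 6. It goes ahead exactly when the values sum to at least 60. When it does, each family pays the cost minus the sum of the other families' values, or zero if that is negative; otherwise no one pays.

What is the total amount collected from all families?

23

Total value 71 ≥ cost 60, so it is built.
Family 1: others sum to 44; max(0, 60 - 44) = 16.
Family 2: others sum to 62; max(0, 60 - 62) = 0.
Family 3: others sum to 57; max(0, 60 - 57) = 3.
Family 4: others sum to 56; max(0, 60 - 56) = 4.
Family 5: others sum to 65; max(0, 60 - 65) = 0.
Total collected = 16 + 0 + 3 + 4 + 0 = 23.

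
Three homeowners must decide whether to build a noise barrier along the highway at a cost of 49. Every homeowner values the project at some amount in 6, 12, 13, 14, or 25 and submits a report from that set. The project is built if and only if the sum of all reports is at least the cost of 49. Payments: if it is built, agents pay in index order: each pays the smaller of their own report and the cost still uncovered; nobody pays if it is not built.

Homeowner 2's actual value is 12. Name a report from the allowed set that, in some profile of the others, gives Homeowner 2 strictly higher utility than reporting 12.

Suppose Homeowner 1 reports 25 and Homeowner 3 reports 25.
Report 12: project built, pays 12, utility 12 - 12 = 0.
Report 6: project built, pays 6, utility 12 - 6 = 6.
So reporting 6 beats truth here (6 > 0).

6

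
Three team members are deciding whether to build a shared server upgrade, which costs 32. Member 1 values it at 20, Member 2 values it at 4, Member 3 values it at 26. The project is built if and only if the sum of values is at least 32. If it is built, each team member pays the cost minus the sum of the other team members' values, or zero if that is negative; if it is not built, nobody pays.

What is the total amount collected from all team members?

10

Total value 50 ≥ cost 32, so it is built.
Member 1: others sum to 30; max(0, 32 - 30) = 2.
Member 2: others sum to 46; max(0, 32 - 46) = 0.
Member 3: others sum to 24; max(0, 32 - 24) = 8.
Total collected = 2 + 0 + 8 = 10.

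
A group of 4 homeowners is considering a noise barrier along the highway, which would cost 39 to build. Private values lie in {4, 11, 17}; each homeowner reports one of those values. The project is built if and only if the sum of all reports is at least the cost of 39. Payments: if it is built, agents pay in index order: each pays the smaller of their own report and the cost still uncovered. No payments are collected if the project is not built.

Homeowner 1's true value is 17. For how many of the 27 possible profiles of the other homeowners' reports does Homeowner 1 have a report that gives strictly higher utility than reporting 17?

Others report (4, 11, 17): truth gives 0; report 11 gives 6 > 0. Violating.
Others report (4, 17, 11): truth gives 0; report 11 gives 6 > 0. Violating.
Others report (4, 17, 17): truth gives 0; report 4 gives 13 > 0. Violating.
Others report (11, 4, 17): truth gives 0; report 11 gives 6 > 0. Violating.
Others report (4, 4, 4): truth gives 0; no alternative beats it.
Others report (4, 4, 11): truth gives 0; no alternative beats it.
(Checking all 27 profiles: 17 have a profitable deviation, 10 do not.)

17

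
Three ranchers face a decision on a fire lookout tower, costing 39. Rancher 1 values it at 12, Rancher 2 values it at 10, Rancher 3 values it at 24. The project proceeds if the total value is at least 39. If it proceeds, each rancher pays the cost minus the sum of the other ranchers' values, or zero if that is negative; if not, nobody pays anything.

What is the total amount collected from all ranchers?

25

Total value 46 ≥ cost 39, so it is built.
Rancher 1: others sum to 34; max(0, 39 - 34) = 5.
Rancher 2: others sum to 36; max(0, 39 - 36) = 3.
Rancher 3: others sum to 22; max(0, 39 - 22) = 17.
Total collected = 5 + 3 + 17 = 25.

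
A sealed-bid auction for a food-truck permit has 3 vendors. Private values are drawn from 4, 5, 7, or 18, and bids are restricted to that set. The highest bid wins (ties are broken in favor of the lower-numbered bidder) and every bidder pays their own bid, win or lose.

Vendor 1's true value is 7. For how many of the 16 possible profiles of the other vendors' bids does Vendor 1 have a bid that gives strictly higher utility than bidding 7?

11

Others bid (4, 4): truth gives 0; bid 4 gives 3 > 0. Violating.
Others bid (4, 5): truth gives 0; bid 5 gives 2 > 0. Violating.
Others bid (4, 18): truth gives -7; bid 4 gives -4 > -7. Violating.
Others bid (5, 4): truth gives 0; bid 5 gives 2 > 0. Violating.
Others bid (4, 7): truth gives 0; no alternative beats it.
Others bid (5, 7): truth gives 0; no alternative beats it.
(Checking all 16 profiles: 11 have a profitable deviation, 5 do not.)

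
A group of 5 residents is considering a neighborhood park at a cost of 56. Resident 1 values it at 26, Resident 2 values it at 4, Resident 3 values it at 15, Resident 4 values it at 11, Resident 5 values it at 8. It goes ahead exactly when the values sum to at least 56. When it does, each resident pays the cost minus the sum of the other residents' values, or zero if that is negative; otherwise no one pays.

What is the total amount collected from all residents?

Total value 64 ≥ cost 56, so it is built.
Resident 1: others sum to 38; max(0, 56 - 38) = 18.
Resident 2: others sum to 60; max(0, 56 - 60) = 0.
Resident 3: others sum to 49; max(0, 56 - 49) = 7.
Resident 4: others sum to 53; max(0, 56 - 53) = 3.
Resident 5: others sum to 56; max(0, 56 - 56) = 0.
Total collected = 18 + 0 + 7 + 3 + 0 = 28.

28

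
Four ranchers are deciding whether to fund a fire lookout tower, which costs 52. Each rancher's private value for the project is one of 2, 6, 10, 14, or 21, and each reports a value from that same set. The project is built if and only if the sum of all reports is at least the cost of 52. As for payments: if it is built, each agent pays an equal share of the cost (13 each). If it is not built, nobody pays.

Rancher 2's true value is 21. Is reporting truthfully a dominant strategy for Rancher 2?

Yes

Check each profile of the others' reports and compare truth against every alternative report.
Others report (2, 10, 21): truth gives 8, best alternative gives 0.
Others report (2, 14, 21): truth gives 8, best alternative gives 0.
Others report (2, 21, 10): truth gives 8, best alternative gives 0.
Others report (2, 21, 14): truth gives 8, best alternative gives 0.
Others report (6, 6, 21): truth gives 8, best alternative gives 0.
Others report (6, 10, 21): truth gives 8, best alternative gives 0.
(Remaining 119 profiles checked similarly; truth is weakly best in each.)
In every case the truthful report is at least as good as any alternative, so it is a dominant strategy.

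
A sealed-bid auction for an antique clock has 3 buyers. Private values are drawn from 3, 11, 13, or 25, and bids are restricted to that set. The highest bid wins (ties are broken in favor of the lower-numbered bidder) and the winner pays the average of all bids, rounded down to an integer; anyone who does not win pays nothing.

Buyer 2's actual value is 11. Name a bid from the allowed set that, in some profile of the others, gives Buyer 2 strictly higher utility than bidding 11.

13

Suppose Buyer 1 bids 3 and Buyer 3 bids 13.
Bid 11: loses, pays 0, utility 0.
Bid 13: wins, pays 9, utility 11 - 9 = 2.
So bidding 13 beats truth here (2 > 0).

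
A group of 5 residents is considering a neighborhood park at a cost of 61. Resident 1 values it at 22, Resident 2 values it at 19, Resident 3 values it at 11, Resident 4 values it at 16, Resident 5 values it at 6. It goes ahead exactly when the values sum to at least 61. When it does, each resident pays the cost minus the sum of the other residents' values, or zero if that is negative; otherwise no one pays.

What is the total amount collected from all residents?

Total value 74 ≥ cost 61, so it is built.
Resident 1: others sum to 52; max(0, 61 - 52) = 9.
Resident 2: others sum to 55; max(0, 61 - 55) = 6.
Resident 3: others sum to 63; max(0, 61 - 63) = 0.
Resident 4: others sum to 58; max(0, 61 - 58) = 3.
Resident 5: others sum to 68; max(0, 61 - 68) = 0.
Total collected = 9 + 6 + 0 + 3 + 0 = 18.

18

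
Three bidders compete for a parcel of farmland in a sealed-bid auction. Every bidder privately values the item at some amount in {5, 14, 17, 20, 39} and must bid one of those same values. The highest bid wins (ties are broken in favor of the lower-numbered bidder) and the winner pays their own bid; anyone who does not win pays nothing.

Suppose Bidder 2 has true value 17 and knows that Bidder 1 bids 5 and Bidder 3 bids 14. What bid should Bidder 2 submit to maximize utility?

14

Bid 5: loses, pays 0, utility 0.
Bid 14: wins, pays 14, utility 17 - 14 = 3.
Bid 17: wins, pays 17, utility 17 - 17 = 0.
Bid 20: wins, pays 20, utility 17 - 20 = -3.
Bid 39: wins, pays 39, utility 17 - 39 = -22.
The best choice is 14 with utility 3.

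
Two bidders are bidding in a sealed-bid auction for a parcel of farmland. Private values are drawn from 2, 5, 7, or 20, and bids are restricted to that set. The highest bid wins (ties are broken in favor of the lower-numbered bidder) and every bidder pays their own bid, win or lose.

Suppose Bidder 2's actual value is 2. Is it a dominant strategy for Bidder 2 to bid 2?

Check each profile of the others' bids and compare truth against every alternative bid.
Others bid (5): truth gives -2, best alternative gives -5.
Others bid (7): truth gives -2, best alternative gives -5.
Others bid (20): truth gives -2, best alternative gives -5.
Others bid (2): truth gives -2, best alternative gives -3.
In every case the truthful bid is at least as good as any alternative, so it is a dominant strategy.

Yes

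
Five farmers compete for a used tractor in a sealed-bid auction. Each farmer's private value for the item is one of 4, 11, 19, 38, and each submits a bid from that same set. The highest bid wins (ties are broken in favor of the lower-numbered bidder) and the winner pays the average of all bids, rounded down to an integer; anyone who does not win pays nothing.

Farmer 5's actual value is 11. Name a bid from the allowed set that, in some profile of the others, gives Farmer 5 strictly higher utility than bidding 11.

19

Suppose Farmer 1 bids 4, Farmer 2 bids 4, Farmer 3 bids 4 and Farmer 4 bids 11.
Bid 11: loses, pays 0, utility 0.
Bid 19: wins, pays 8, utility 11 - 8 = 3.
So bidding 19 beats truth here (3 > 0).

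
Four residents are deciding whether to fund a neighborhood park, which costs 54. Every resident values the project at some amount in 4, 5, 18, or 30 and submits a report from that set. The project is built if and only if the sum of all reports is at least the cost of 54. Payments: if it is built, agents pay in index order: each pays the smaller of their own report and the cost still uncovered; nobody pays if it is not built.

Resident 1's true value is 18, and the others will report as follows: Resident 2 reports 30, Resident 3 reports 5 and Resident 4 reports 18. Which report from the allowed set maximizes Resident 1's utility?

4

Report 4: project built, pays 4, utility 18 - 4 = 14.
Report 5: project built, pays 5, utility 18 - 5 = 13.
Report 18: project built, pays 18, utility 18 - 18 = 0.
Report 30: project built, pays 30, utility 18 - 30 = -12.
The best choice is 4 with utility 14.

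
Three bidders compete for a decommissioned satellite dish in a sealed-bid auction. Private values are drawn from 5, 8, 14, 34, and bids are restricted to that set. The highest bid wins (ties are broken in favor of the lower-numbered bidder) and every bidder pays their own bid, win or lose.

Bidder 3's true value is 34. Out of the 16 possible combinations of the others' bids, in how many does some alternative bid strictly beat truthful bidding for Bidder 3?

11

Others bid (5, 5): truth gives 0; bid 8 gives 26 > 0. Violating.
Others bid (5, 8): truth gives 0; bid 14 gives 20 > 0. Violating.
Others bid (5, 34): truth gives -34; bid 5 gives -5 > -34. Violating.
Others bid (8, 5): truth gives 0; bid 14 gives 20 > 0. Violating.
Others bid (5, 14): truth gives 0; no alternative beats it.
Others bid (8, 14): truth gives 0; no alternative beats it.
(Checking all 16 profiles: 11 have a profitable deviation, 5 do not.)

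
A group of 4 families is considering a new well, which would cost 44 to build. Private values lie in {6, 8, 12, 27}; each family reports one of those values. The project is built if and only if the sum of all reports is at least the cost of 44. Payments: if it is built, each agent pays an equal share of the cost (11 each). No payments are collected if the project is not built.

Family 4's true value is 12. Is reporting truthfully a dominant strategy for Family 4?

No

Consider the case where Family 1 reports 6, Family 2 reports 6 and Family 3 reports 6.
Truthful report 12: project not built, utility 0.
Report 27 instead: project built, pays 11, utility 12 - 11 = 1.
Since 1 > 0, reporting 27 is strictly better here, so truthful reporting is not dominant.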